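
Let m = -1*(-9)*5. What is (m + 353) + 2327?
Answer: 2725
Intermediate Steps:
m = 45 (m = 9*5 = 45)
(m + 353) + 2327 = (45 + 353) + 2327 = 398 + 2327 = 2725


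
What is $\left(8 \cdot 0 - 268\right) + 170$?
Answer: $-98$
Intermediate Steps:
$\left(8 \cdot 0 - 268\right) + 170 = \left(0 - 268\right) + 170 = -268 + 170 = -98$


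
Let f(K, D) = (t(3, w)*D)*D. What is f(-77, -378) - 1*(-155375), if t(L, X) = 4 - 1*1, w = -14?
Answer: 584027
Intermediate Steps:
t(L, X) = 3 (t(L, X) = 4 - 1 = 3)
f(K, D) = 3*D² (f(K, D) = (3*D)*D = 3*D²)
f(-77, -378) - 1*(-155375) = 3*(-378)² - 1*(-155375) = 3*142884 + 155375 = 428652 + 155375 = 584027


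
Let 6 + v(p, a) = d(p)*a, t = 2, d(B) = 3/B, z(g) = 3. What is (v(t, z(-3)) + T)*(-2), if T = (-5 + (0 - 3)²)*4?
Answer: -29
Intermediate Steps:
T = 16 (T = (-5 + (-3)²)*4 = (-5 + 9)*4 = 4*4 = 16)
v(p, a) = -6 + 3*a/p (v(p, a) = -6 + (3/p)*a = -6 + 3*a/p)
(v(t, z(-3)) + T)*(-2) = ((-6 + 3*3/2) + 16)*(-2) = ((-6 + 3*3*(½)) + 16)*(-2) = ((-6 + 9/2) + 16)*(-2) = (-3/2 + 16)*(-2) = (29/2)*(-2) = -29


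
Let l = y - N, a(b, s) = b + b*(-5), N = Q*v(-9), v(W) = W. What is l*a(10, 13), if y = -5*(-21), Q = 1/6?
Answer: -4260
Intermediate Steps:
Q = ⅙ (Q = 1*(⅙) = ⅙ ≈ 0.16667)
N = -3/2 (N = (⅙)*(-9) = -3/2 ≈ -1.5000)
y = 105
a(b, s) = -4*b (a(b, s) = b - 5*b = -4*b)
l = 213/2 (l = 105 - 1*(-3/2) = 105 + 3/2 = 213/2 ≈ 106.50)
l*a(10, 13) = 213*(-4*10)/2 = (213/2)*(-40) = -4260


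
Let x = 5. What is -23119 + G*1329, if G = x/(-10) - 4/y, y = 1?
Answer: -58199/2 ≈ -29100.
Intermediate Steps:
G = -9/2 (G = 5/(-10) - 4/1 = 5*(-⅒) - 4*1 = -½ - 4 = -9/2 ≈ -4.5000)
-23119 + G*1329 = -23119 - 9/2*1329 = -23119 - 11961/2 = -58199/2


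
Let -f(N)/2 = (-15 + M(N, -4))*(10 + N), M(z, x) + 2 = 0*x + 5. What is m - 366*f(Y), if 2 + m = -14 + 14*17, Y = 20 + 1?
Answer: -272082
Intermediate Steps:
Y = 21
M(z, x) = 3 (M(z, x) = -2 + (0*x + 5) = -2 + (0 + 5) = -2 + 5 = 3)
f(N) = 240 + 24*N (f(N) = -2*(-15 + 3)*(10 + N) = -(-24)*(10 + N) = -2*(-120 - 12*N) = 240 + 24*N)
m = 222 (m = -2 + (-14 + 14*17) = -2 + (-14 + 238) = -2 + 224 = 222)
m - 366*f(Y) = 222 - 366*(240 + 24*21) = 222 - 366*(240 + 504) = 222 - 366*744 = 222 - 272304 = -272082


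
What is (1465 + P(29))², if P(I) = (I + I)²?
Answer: 23319241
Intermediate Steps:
P(I) = 4*I² (P(I) = (2*I)² = 4*I²)
(1465 + P(29))² = (1465 + 4*29²)² = (1465 + 4*841)² = (1465 + 3364)² = 4829² = 23319241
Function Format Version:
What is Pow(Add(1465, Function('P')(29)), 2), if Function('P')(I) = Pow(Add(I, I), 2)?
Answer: 23319241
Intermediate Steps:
Function('P')(I) = Mul(4, Pow(I, 2)) (Function('P')(I) = Pow(Mul(2, I), 2) = Mul(4, Pow(I, 2)))
Pow(Add(1465, Function('P')(29)), 2) = Pow(Add(1465, Mul(4, Pow(29, 2))), 2) = Pow(Add(1465, Mul(4, 841)), 2) = Pow(Add(1465, 3364), 2) = Pow(4829, 2) = 23319241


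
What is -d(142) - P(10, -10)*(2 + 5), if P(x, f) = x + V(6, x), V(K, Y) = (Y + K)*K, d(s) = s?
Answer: -884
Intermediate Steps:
V(K, Y) = K*(K + Y) (V(K, Y) = (K + Y)*K = K*(K + Y))
P(x, f) = 36 + 7*x (P(x, f) = x + 6*(6 + x) = x + (36 + 6*x) = 36 + 7*x)
-d(142) - P(10, -10)*(2 + 5) = -1*142 - (36 + 7*10)*(2 + 5) = -142 - (36 + 70)*7 = -142 - 106*7 = -142 - 1*742 = -142 - 742 = -884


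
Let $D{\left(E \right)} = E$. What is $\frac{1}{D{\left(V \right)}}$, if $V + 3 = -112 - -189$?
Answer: $\frac{1}{74} \approx 0.013514$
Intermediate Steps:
$V = 74$ ($V = -3 - -77 = -3 + \left(-112 + 189\right) = -3 + 77 = 74$)
$\frac{1}{D{\left(V \right)}} = \frac{1}{74}$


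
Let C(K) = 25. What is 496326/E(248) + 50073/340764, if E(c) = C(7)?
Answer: 56377094963/2839700 ≈ 19853.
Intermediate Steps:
E(c) = 25
496326/E(248) + 50073/340764 = 496326/25 + 50073/340764 = 496326*(1/25) + 50073*(1/340764) = 496326/25 + 16691/113588 = 56377094963/2839700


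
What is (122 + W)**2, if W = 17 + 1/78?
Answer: 117570649/6084 ≈ 19325.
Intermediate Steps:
W = 1327/78 (W = 17 + 1/78 = 1327/78 ≈ 17.013)
(122 + W)**2 = (122 + 1327/78)**2 = (10843/78)**2 = 117570649/6084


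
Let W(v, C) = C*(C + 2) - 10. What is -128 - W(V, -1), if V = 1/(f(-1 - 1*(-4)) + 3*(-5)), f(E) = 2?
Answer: -117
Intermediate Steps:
V = -1/13 (V = 1/(2 + 3*(-5)) = 1/(2 - 15) = 1/(-13) = -1/13 ≈ -0.076923)
W(v, C) = -10 + C*(2 + C) (W(v, C) = C*(2 + C) - 10 = -10 + C*(2 + C))
-128 - W(V, -1) = -128 - (-10 + (-1)² + 2*(-1)) = -128 - (-10 + 1 - 2) = -128 - 1*(-11) = -128 + 11 = -117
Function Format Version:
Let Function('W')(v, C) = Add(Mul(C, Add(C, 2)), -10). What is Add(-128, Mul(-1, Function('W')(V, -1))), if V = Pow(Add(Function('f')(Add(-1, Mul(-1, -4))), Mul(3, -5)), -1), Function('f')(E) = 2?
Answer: -117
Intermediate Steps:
V = Rational(-1, 13) (V = Pow(Add(2, Mul(3, -5)), -1) = Pow(Add(2, -15), -1) = Pow(-13, -1) = Rational(-1, 13) ≈ -0.076923)
Function('W')(v, C) = Add(-10, Mul(C, Add(2, C))) (Function('W')(v, C) = Add(Mul(C, Add(2, C)), -10) = Add(-10, Mul(C, Add(2, C))))
Add(-128, Mul(-1, Function('W')(V, -1))) = Add(-128, Mul(-1, Add(-10, Pow(-1, 2), Mul(2, -1)))) = Add(-128, Mul(-1, Add(-10, 1, -2))) = Add(-128, Mul(-1, -11)) = Add(-128, 11) = -117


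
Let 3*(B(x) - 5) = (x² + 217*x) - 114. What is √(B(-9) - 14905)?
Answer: I*√15562 ≈ 124.75*I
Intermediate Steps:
B(x) = -33 + x²/3 + 217*x/3 (B(x) = 5 + ((x² + 217*x) - 114)/3 = 5 + (-114 + x² + 217*x)/3 = 5 + (-38 + x²/3 + 217*x/3) = -33 + x²/3 + 217*x/3)
√(B(-9) - 14905) = √((-33 + (⅓)*(-9)² + (217/3)*(-9)) - 14905) = √((-33 + (⅓)*81 - 651) - 14905) = √((-33 + 27 - 651) - 14905) = √(-657 - 14905) = √(-15562) = I*√15562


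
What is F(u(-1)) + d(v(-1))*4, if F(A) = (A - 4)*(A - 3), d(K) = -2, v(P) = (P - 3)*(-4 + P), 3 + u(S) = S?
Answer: 48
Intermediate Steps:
u(S) = -3 + S
v(P) = (-4 + P)*(-3 + P) (v(P) = (-3 + P)*(-4 + P) = (-4 + P)*(-3 + P))
F(A) = (-4 + A)*(-3 + A)
F(u(-1)) + d(v(-1))*4 = (12 + (-3 - 1)**2 - 7*(-3 - 1)) - 2*4 = (12 + (-4)**2 - 7*(-4)) - 8 = (12 + 16 + 28) - 8 = 56 - 8 = 48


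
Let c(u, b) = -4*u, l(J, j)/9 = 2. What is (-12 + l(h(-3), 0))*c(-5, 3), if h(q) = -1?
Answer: 120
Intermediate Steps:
l(J, j) = 18 (l(J, j) = 9*2 = 18)
(-12 + l(h(-3), 0))*c(-5, 3) = (-12 + 18)*(-4*(-5)) = 6*20 = 120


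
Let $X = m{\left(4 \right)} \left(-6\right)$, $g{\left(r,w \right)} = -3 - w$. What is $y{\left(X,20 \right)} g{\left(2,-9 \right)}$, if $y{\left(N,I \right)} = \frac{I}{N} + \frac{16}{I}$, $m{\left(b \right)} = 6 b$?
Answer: $\frac{119}{30} \approx 3.9667$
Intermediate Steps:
$X = -144$ ($X = 6 \cdot 4 \left(-6\right) = 24 \left(-6\right) = -144$)
$y{\left(N,I \right)} = \frac{16}{I} + \frac{I}{N}$
$y{\left(X,20 \right)} g{\left(2,-9 \right)} = \left(\frac{16}{20} + \frac{20}{-144}\right) \left(-3 - -9\right) = \left(16 \cdot \frac{1}{20} + 20 \left(- \frac{1}{144}\right)\right) \left(-3 + 9\right) = \left(\frac{4}{5} - \frac{5}{36}\right) 6 = \frac{119}{180} \cdot 6 = \frac{119}{30}$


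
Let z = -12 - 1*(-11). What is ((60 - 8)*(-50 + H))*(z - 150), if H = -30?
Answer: 628160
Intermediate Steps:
z = -1 (z = -12 + 11 = -1)
((60 - 8)*(-50 + H))*(z - 150) = ((60 - 8)*(-50 - 30))*(-1 - 150) = (52*(-80))*(-151) = -4160*(-151) = 628160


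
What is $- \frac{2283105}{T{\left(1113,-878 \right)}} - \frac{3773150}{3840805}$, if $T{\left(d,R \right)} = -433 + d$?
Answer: $- \frac{350861073661}{104469896} \approx -3358.5$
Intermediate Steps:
$- \frac{2283105}{T{\left(1113,-878 \right)}} - \frac{3773150}{3840805} = - \frac{2283105}{-433 + 1113} - \frac{3773150}{3840805} = - \frac{2283105}{680} - \frac{754630}{768161} = \left(-2283105\right) \frac{1}{680} - \frac{754630}{768161} = - \frac{456621}{136} - \frac{754630}{768161} = - \frac{350861073661}{104469896}$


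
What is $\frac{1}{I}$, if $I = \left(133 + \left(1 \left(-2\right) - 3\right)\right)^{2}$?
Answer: $\frac{1}{16384} \approx 6.1035 \cdot 10^{-5}$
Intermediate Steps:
$I = 16384$ ($I = \left(133 - 5\right)^{2} = 128^{2} = 16384$)
$\frac{1}{I} = \frac{1}{16384}$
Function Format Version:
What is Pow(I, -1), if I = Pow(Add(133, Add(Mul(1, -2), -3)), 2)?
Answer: Rational(1, 16384) ≈ 6.1035e-5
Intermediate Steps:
I = 16384 (I = Pow(Add(133, Add(-2, -3)), 2) = Pow(Add(133, -5), 2) = Pow(128, 2) = 16384)
Pow(I, -1) = Pow(16384, -1) = Rational(1, 16384)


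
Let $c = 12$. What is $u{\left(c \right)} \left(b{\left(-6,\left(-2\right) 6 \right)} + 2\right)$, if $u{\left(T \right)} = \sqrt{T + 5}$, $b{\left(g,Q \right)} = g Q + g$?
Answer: $68 \sqrt{17} \approx 280.37$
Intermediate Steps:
$b{\left(g,Q \right)} = g + Q g$ ($b{\left(g,Q \right)} = Q g + g = g + Q g$)
$u{\left(T \right)} = \sqrt{5 + T}$
$u{\left(c \right)} \left(b{\left(-6,\left(-2\right) 6 \right)} + 2\right) = \sqrt{5 + 12} \left(- 6 \left(1 - 12\right) + 2\right) = \sqrt{17} \left(- 6 \left(1 - 12\right) + 2\right) = \sqrt{17} \left(\left(-6\right) \left(-11\right) + 2\right) = \sqrt{17} \left(66 + 2\right) = \sqrt{17} \cdot 68 = 68 \sqrt{17}$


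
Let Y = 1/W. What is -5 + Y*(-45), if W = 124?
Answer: -665/124 ≈ -5.3629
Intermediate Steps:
Y = 1/124 ≈ 0.0080645
-5 + Y*(-45) = -5 + (1/124)*(-45) = -5 - 45/124 = -665/124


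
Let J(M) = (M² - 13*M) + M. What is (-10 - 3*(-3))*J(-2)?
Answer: -28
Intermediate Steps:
J(M) = M² - 12*M
(-10 - 3*(-3))*J(-2) = (-10 - 3*(-3))*(-2*(-12 - 2)) = (-10 + 9)*(-2*(-14)) = -1*28 = -28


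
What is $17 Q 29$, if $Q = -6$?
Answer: $-2958$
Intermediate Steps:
$17 Q 29 = 17 \left(-6\right) 29 = \left(-102\right) 29 = -2958$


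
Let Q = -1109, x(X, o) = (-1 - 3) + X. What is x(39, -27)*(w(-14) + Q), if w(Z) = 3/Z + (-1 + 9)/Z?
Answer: -77685/2 ≈ -38843.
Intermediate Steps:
x(X, o) = -4 + X
w(Z) = 11/Z (w(Z) = 3/Z + 8/Z = 11/Z)
x(39, -27)*(w(-14) + Q) = (-4 + 39)*(11/(-14) - 1109) = 35*(11*(-1/14) - 1109) = 35*(-11/14 - 1109) = 35*(-15537/14) = -77685/2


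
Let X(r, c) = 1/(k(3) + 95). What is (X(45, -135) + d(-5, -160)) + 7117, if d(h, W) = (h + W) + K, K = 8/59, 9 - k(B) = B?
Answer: 41427835/5959 ≈ 6952.1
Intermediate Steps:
k(B) = 9 - B
K = 8/59 (K = 8*(1/59) = 8/59 ≈ 0.13559)
X(r, c) = 1/101 (X(r, c) = 1/((9 - 1*3) + 95) = 1/((9 - 3) + 95) = 1/(6 + 95) = 1/101)
d(h, W) = 8/59 + W + h (d(h, W) = (h + W) + 8/59 = (W + h) + 8/59 = 8/59 + W + h)
(X(45, -135) + d(-5, -160)) + 7117 = (1/101 + (8/59 - 160 - 5)) + 7117 = (1/101 - 9727/59) + 7117 = -982368/5959 + 7117 = 41427835/5959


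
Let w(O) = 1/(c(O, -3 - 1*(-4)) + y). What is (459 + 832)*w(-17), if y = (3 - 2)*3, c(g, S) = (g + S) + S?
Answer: -1291/12 ≈ -107.58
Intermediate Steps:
c(g, S) = g + 2*S (c(g, S) = (S + g) + S = g + 2*S)
y = 3 (y = 1*3 = 3)
w(O) = 1/(5 + O) (w(O) = 1/((O + 2*(-3 - 1*(-4))) + 3) = 1/((O + 2*(-3 + 4)) + 3) = 1/((O + 2*1) + 3) = 1/((O + 2) + 3) = 1/((2 + O) + 3) = 1/(5 + O))
(459 + 832)*w(-17) = (459 + 832)/(5 - 17) = 1291/(-12) = 1291*(-1/12) = -1291/12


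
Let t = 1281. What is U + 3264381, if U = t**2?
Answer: 4905342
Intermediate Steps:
U = 1640961 (U = 1281**2 = 1640961)
U + 3264381 = 1640961 + 3264381 = 4905342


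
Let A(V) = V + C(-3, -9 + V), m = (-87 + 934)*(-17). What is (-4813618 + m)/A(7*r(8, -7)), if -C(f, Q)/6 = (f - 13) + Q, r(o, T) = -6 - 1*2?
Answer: -4828017/430 ≈ -11228.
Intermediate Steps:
r(o, T) = -8 (r(o, T) = -6 - 2 = -8)
C(f, Q) = 78 - 6*Q - 6*f (C(f, Q) = -6*((f - 13) + Q) = -6*((-13 + f) + Q) = -6*(-13 + Q + f) = 78 - 6*Q - 6*f)
m = -14399 (m = 847*(-17) = -14399)
A(V) = 150 - 5*V (A(V) = V + (78 - 6*(-9 + V) - 6*(-3)) = V + (78 + (54 - 6*V) + 18) = V + (150 - 6*V) = 150 - 5*V)
(-4813618 + m)/A(7*r(8, -7)) = (-4813618 - 14399)/(150 - 35*(-8)) = -4828017/(150 - 5*(-56)) = -4828017/(150 + 280) = -4828017/430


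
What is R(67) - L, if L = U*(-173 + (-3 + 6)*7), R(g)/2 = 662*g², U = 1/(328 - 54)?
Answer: 814250808/137 ≈ 5.9434e+6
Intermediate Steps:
U = 1/274 ≈ 0.0036496
R(g) = 1324*g² (R(g) = 2*(662*g²) = 1324*g²)
L = -76/137 (L = (-173 + (-3 + 6)*7)/274 = (-173 + 3*7)/274 = (-173 + 21)/274 = (1/274)*(-152) = -76/137 ≈ -0.55474)
R(67) - L = 1324*67² - 1*(-76/137) = 1324*4489 + 76/137 = 5943436 + 76/137 = 814250808/137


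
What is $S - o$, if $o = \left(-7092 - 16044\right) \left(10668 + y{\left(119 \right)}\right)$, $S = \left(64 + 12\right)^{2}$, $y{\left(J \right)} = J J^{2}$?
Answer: $39234659248$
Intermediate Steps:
$y{\left(J \right)} = J^{3}$
$S = 5776$ ($S = 76^{2} = 5776$)
$o = -39234653472$ ($o = \left(-7092 - 16044\right) \left(10668 + 119^{3}\right) = - 23136 \left(10668 + 1685159\right) = \left(-23136\right) 1695827 = -39234653472$)
$S - o = 5776 - -39234653472 = 5776 + 39234653472 = 39234659248$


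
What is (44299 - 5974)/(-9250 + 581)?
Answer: -38325/8669 ≈ -4.4209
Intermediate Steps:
(44299 - 5974)/(-9250 + 581) = 38325/(-8669) = 38325*(-1/8669) = -38325/8669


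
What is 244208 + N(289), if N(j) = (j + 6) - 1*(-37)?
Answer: 244540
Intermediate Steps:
N(j) = 43 + j (N(j) = (6 + j) + 37 = 43 + j)
244208 + N(289) = 244208 + (43 + 289) = 244208 + 332 = 244540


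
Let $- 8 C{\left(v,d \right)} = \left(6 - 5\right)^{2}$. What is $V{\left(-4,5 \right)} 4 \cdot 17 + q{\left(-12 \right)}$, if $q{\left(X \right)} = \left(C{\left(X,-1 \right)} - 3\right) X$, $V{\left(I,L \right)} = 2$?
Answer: $\frac{347}{2} \approx 173.5$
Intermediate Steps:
$C{\left(v,d \right)} = - \frac{1}{8}$ ($C{\left(v,d \right)} = - \frac{\left(6 - 5\right)^{2}}{8} = - \frac{1^{2}}{8} = \left(- \frac{1}{8}\right) 1 = - \frac{1}{8}$)
$q{\left(X \right)} = - \frac{25 X}{8}$ ($q{\left(X \right)} = \left(- \frac{1}{8} - 3\right) X = - \frac{25 X}{8}$)
$V{\left(-4,5 \right)} 4 \cdot 17 + q{\left(-12 \right)} = 2 \cdot 4 \cdot 17 - - \frac{75}{2} = 2 \cdot 68 + \frac{75}{2} = 136 + \frac{75}{2} = \frac{347}{2}$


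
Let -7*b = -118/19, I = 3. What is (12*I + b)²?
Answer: 24068836/17689 ≈ 1360.7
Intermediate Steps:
b = 118/133 (b = -(-118)/(7*19) = -⅐*(-118/19) = 118/133 ≈ 0.88722)
(12*I + b)² = (12*3 + 118/133)² = (36 + 118/133)² = (4906/133)² = 24068836/17689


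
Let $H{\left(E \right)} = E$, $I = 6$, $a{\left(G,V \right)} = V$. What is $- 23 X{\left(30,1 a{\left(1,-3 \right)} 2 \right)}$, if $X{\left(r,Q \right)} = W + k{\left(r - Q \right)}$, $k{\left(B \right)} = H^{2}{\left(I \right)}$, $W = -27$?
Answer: $-207$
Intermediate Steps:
$k{\left(B \right)} = 36$ ($k{\left(B \right)} = 6^{2} = 36$)
$X{\left(r,Q \right)} = 9$ ($X{\left(r,Q \right)} = -27 + 36 = 9$)
$- 23 X{\left(30,1 a{\left(1,-3 \right)} 2 \right)} = \left(-23\right) 9 = -207$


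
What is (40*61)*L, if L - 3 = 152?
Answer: 378200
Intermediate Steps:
L = 155 (L = 3 + 152 = 155)
(40*61)*L = (40*61)*155 = 2440*155 = 378200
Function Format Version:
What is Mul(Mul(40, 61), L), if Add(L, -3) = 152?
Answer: 378200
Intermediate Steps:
L = 155 (L = Add(3, 152) = 155)
Mul(Mul(40, 61), L) = Mul(Mul(40, 61), 155) = Mul(2440, 155) = 378200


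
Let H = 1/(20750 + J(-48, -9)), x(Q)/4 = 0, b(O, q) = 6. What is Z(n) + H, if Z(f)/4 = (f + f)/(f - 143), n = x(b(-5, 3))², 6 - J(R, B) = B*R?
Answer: 1/20324 ≈ 4.9203e-5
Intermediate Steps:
J(R, B) = 6 - B*R
x(Q) = 0 (x(Q) = 4*0 = 0)
H = 1/20324 (H = 1/(20750 + (6 - 1*(-9)*(-48))) = 1/(20750 + (6 - 432)) = 1/(20750 - 426) = 1/20324 ≈ 4.9203e-5)
n = 0 (n = 0² = 0)
Z(f) = 8*f/(-143 + f) (Z(f) = 4*((f + f)/(f - 143)) = 4*((2*f)/(-143 + f)) = 4*(2*f/(-143 + f)) = 8*f/(-143 + f))
Z(n) + H = 8*0/(-143 + 0) + 1/20324 = 8*0/(-143) + 1/20324 = 8*0*(-1/143) + 1/20324 = 0 + 1/20324 = 1/20324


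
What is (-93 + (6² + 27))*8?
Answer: -240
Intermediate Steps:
(-93 + (6² + 27))*8 = (-93 + (36 + 27))*8 = (-93 + 63)*8 = -30*8 = -240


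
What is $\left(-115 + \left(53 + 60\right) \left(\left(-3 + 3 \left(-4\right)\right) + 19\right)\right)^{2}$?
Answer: $113569$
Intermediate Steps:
$\left(-115 + \left(53 + 60\right) \left(\left(-3 + 3 \left(-4\right)\right) + 19\right)\right)^{2} = \left(-115 + 113 \left(\left(-3 - 12\right) + 19\right)\right)^{2} = \left(-115 + 113 \left(-15 + 19\right)\right)^{2} = \left(-115 + 113 \cdot 4\right)^{2} = \left(-115 + 452\right)^{2} = 337^{2} = 113569$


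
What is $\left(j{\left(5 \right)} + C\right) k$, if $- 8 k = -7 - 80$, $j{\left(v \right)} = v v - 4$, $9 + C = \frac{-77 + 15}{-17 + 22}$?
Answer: $- \frac{87}{20} \approx -4.35$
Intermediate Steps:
$C = - \frac{107}{5}$ ($C = -9 + \frac{-77 + 15}{-17 + 22} = -9 - \frac{62}{5} = - \frac{107}{5} \approx -21.4$)
$j{\left(v \right)} = -4 + v^{2}$ ($j{\left(v \right)} = v^{2} - 4 = -4 + v^{2}$)
$k = \frac{87}{8}$ ($k = - \frac{-7 - 80}{8} = \left(- \frac{1}{8}\right) \left(-87\right) = \frac{87}{8} \approx 10.875$)
$\left(j{\left(5 \right)} + C\right) k = \left(\left(-4 + 5^{2}\right) - \frac{107}{5}\right) \frac{87}{8} = \left(\left(-4 + 25\right) - \frac{107}{5}\right) \frac{87}{8} = \left(21 - \frac{107}{5}\right) \frac{87}{8} = \left(- \frac{2}{5}\right) \frac{87}{8} = - \frac{87}{20}$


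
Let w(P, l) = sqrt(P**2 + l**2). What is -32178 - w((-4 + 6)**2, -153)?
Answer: -32178 - 5*sqrt(937) ≈ -32331.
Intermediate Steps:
-32178 - w((-4 + 6)**2, -153) = -32178 - sqrt(((-4 + 6)**2)**2 + (-153)**2) = -32178 - sqrt((2**2)**2 + 23409) = -32178 - sqrt(4**2 + 23409) = -32178 - sqrt(16 + 23409) = -32178 - sqrt(23425) = -32178 - 5*sqrt(937)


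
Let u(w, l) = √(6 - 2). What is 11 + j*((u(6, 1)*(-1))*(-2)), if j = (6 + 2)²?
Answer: 267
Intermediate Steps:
u(w, l) = 2 (u(w, l) = √4 = 2)
j = 64 (j = 8² = 64)
11 + j*((u(6, 1)*(-1))*(-2)) = 11 + 64*((2*(-1))*(-2)) = 11 + 64*(-2*(-2)) = 11 + 64*4 = 11 + 256 = 267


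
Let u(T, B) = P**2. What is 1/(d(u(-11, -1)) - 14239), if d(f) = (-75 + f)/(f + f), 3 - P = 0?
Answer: -3/42728 ≈ -7.0212e-5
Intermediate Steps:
P = 3 (P = 3 - 1*0 = 3 + 0 = 3)
u(T, B) = 9 (u(T, B) = 3**2 = 9)
d(f) = (-75 + f)/(2*f) (d(f) = (-75 + f)/((2*f)) = (-75 + f)*(1/(2*f)) = (-75 + f)/(2*f))
1/(d(u(-11, -1)) - 14239) = 1/((1/2)*(-75 + 9)/9 - 14239) = 1/((1/2)*(1/9)*(-66) - 14239) = 1/(-11/3 - 14239) = 1/(-42728/3) = -3/42728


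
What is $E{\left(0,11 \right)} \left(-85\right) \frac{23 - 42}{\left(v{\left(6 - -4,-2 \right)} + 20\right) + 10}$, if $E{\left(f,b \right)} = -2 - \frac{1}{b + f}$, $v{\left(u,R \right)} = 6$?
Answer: $- \frac{37145}{396} \approx -93.801$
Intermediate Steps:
$E{\left(0,11 \right)} \left(-85\right) \frac{23 - 42}{\left(v{\left(6 - -4,-2 \right)} + 20\right) + 10} = \frac{-1 - 22 - 0}{11 + 0} \left(-85\right) \frac{23 - 42}{\left(6 + 20\right) + 10} = \frac{-1 - 22 + 0}{11} \left(-85\right) \left(- \frac{19}{26 + 10}\right) = \frac{1}{11} \left(-23\right) \left(-85\right) \left(- \frac{19}{36}\right) = \left(- \frac{23}{11}\right) \left(-85\right) \left(\left(-19\right) \frac{1}{36}\right) = \frac{1955}{11} \left(- \frac{19}{36}\right) = - \frac{37145}{396}$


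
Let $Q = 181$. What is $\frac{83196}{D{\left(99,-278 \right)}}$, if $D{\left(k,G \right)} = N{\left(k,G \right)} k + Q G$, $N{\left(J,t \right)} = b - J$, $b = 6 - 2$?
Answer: $- \frac{83196}{59723} \approx -1.393$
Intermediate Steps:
$b = 4$ ($b = 6 - 2 = 4$)
$N{\left(J,t \right)} = 4 - J$
$D{\left(k,G \right)} = 181 G + k \left(4 - k\right)$ ($D{\left(k,G \right)} = \left(4 - k\right) k + 181 G = k \left(4 - k\right) + 181 G = 181 G + k \left(4 - k\right)$)
$\frac{83196}{D{\left(99,-278 \right)}} = \frac{83196}{181 \left(-278\right) - 99 \left(-4 + 99\right)} = \frac{83196}{-50318 - 99 \cdot 95} = \frac{83196}{-50318 - 9405} = \frac{83196}{-59723} = 83196 \left(- \frac{1}{59723}\right) = - \frac{83196}{59723}$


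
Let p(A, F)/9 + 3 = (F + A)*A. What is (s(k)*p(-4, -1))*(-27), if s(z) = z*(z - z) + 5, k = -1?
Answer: -20655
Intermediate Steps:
p(A, F) = -27 + 9*A*(A + F) (p(A, F) = -27 + 9*((F + A)*A) = -27 + 9*((A + F)*A) = -27 + 9*(A*(A + F)) = -27 + 9*A*(A + F))
s(z) = 5 (s(z) = z*0 + 5 = 0 + 5 = 5)
(s(k)*p(-4, -1))*(-27) = (5*(-27 + 9*(-4)² + 9*(-4)*(-1)))*(-27) = (5*(-27 + 9*16 + 36))*(-27) = (5*(-27 + 144 + 36))*(-27) = (5*153)*(-27) = 765*(-27) = -20655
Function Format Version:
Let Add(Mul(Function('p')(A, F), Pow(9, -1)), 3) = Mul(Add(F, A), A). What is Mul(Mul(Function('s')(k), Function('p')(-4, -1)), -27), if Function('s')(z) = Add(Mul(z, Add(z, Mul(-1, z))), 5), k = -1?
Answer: -20655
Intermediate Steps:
Function('p')(A, F) = Add(-27, Mul(9, A, Add(A, F))) (Function('p')(A, F) = Add(-27, Mul(9, Mul(Add(F, A), A))) = Add(-27, Mul(9, Mul(Add(A, F), A))) = Add(-27, Mul(9, Mul(A, Add(A, F)))) = Add(-27, Mul(9, A, Add(A, F))))
Function('s')(z) = 5 (Function('s')(z) = Add(Mul(z, 0), 5) = Add(0, 5) = 5)
Mul(Mul(Function('s')(k), Function('p')(-4, -1)), -27) = Mul(Mul(5, Add(-27, Mul(9, Pow(-4, 2)), Mul(9, -4, -1))), -27) = Mul(Mul(5, Add(-27, Mul(9, 16), 36)), -27) = Mul(Mul(5, Add(-27, 144, 36)), -27) = Mul(Mul(5, 153), -27) = Mul(765, -27) = -20655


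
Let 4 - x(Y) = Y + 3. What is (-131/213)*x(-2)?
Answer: -131/71 ≈ -1.8451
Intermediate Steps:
x(Y) = 1 - Y (x(Y) = 4 - (Y + 3) = 4 - (3 + Y) = 4 + (-3 - Y) = 1 - Y)
(-131/213)*x(-2) = (-131/213)*(1 - 1*(-2)) = (-131*1/213)*(1 + 2) = -131/213*3 = -131/71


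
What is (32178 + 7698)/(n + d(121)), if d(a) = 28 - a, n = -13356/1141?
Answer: -2166596/5689 ≈ -380.84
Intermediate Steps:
n = -1908/163 (n = -13356*1/1141 = -1908/163 ≈ -11.706)
(32178 + 7698)/(n + d(121)) = (32178 + 7698)/(-1908/163 + (28 - 1*121)) = 39876/(-1908/163 + (28 - 121)) = 39876/(-1908/163 - 93) = 39876/(-17067/163) = 39876*(-163/17067) = -2166596/5689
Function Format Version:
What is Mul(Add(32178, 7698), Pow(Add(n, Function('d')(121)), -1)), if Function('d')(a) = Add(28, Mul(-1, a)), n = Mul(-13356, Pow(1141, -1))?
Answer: Rational(-2166596, 5689) ≈ -380.84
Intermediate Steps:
n = Rational(-1908, 163) (n = Mul(-13356, Rational(1, 1141)) = Rational(-1908, 163) ≈ -11.706)
Mul(Add(32178, 7698), Pow(Add(n, Function('d')(121)), -1)) = Mul(Add(32178, 7698), Pow(Add(Rational(-1908, 163), Add(28, Mul(-1, 121))), -1)) = Mul(39876, Pow(Add(Rational(-1908, 163), Add(28, -121)), -1)) = Mul(39876, Pow(Add(Rational(-1908, 163), -93), -1)) = Mul(39876, Pow(Rational(-17067, 163), -1)) = Mul(39876, Rational(-163, 17067)) = Rational(-2166596, 5689)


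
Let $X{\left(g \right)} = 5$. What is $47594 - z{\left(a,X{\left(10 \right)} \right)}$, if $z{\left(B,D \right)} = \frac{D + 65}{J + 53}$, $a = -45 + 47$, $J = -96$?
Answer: $\frac{2046612}{43} \approx 47596.0$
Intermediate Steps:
$a = 2$
$z{\left(B,D \right)} = - \frac{65}{43} - \frac{D}{43}$ ($z{\left(B,D \right)} = \frac{D + 65}{-96 + 53} = \frac{65 + D}{-43} = \left(65 + D\right) \left(- \frac{1}{43}\right) = - \frac{65}{43} - \frac{D}{43}$)
$47594 - z{\left(a,X{\left(10 \right)} \right)} = 47594 - \left(- \frac{65}{43} - \frac{5}{43}\right) = 47594 - - \frac{70}{43} = 47594 + \frac{70}{43} = \frac{2046612}{43}$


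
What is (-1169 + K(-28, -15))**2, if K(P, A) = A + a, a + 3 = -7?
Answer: 1425636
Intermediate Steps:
a = -10 (a = -3 - 7 = -10)
K(P, A) = -10 + A (K(P, A) = A - 10 = -10 + A)
(-1169 + K(-28, -15))**2 = (-1169 + (-10 - 15))**2 = (-1169 - 25)**2 = (-1194)**2 = 1425636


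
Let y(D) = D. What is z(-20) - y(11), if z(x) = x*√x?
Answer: -11 - 40*I*√5 ≈ -11.0 - 89.443*I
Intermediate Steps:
z(x) = x^(3/2)
z(-20) - y(11) = (-20)^(3/2) - 1*11 = -40*I*√5 - 11 = -11 - 40*I*√5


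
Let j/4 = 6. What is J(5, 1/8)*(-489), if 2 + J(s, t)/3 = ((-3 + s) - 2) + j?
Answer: -32274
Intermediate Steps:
j = 24 (j = 4*6 = 24)
J(s, t) = 51 + 3*s (J(s, t) = -6 + 3*(((-3 + s) - 2) + 24) = -6 + 3*((-5 + s) + 24) = -6 + 3*(19 + s) = -6 + (57 + 3*s) = 51 + 3*s)
J(5, 1/8)*(-489) = (51 + 3*5)*(-489) = (51 + 15)*(-489) = 66*(-489) = -32274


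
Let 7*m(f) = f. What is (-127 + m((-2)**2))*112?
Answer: -14160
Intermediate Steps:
m(f) = f/7
(-127 + m((-2)**2))*112 = (-127 + (1/7)*(-2)**2)*112 = (-127 + (1/7)*4)*112 = (-127 + 4/7)*112 = -885/7*112 = -14160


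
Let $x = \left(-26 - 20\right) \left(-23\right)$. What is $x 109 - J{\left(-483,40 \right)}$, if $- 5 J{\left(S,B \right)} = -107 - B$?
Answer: $\frac{576463}{5} \approx 1.1529 \cdot 10^{5}$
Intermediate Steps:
$J{\left(S,B \right)} = \frac{107}{5} + \frac{B}{5}$ ($J{\left(S,B \right)} = - \frac{-107 - B}{5} = \frac{107}{5} + \frac{B}{5}$)
$x = 1058$ ($x = \left(-46\right) \left(-23\right) = 1058$)
$x 109 - J{\left(-483,40 \right)} = 1058 \cdot 109 - \left(\frac{107}{5} + \frac{1}{5} \cdot 40\right) = 115322 - \left(\frac{107}{5} + 8\right) = 115322 - \frac{147}{5} = \frac{576463}{5}$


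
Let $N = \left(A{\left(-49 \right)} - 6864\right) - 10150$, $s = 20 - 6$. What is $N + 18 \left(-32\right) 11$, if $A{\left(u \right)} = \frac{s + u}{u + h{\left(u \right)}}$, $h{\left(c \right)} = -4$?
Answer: $- \frac{1237515}{53} \approx -23349.0$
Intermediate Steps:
$s = 14$ ($s = 20 - 6 = 14$)
$A{\left(u \right)} = \frac{14 + u}{-4 + u}$ ($A{\left(u \right)} = \frac{14 + u}{u - 4} = \frac{14 + u}{-4 + u}$)
$N = - \frac{901707}{53}$ ($N = \left(\frac{14 - 49}{-4 - 49} - 6864\right) - 10150 = \left(\frac{1}{-53} \left(-35\right) - 6864\right) - 10150 = \left(\left(- \frac{1}{53}\right) \left(-35\right) - 6864\right) - 10150 = \left(\frac{35}{53} - 6864\right) - 10150 = - \frac{363757}{53} - 10150 = - \frac{901707}{53} \approx -17013.0$)
$N + 18 \left(-32\right) 11 = - \frac{901707}{53} + 18 \left(-32\right) 11 = - \frac{901707}{53} - 6336 = - \frac{1237515}{53}$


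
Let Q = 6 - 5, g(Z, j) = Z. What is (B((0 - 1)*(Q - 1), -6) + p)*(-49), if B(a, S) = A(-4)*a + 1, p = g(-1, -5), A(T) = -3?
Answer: 0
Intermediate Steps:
Q = 1
p = -1
B(a, S) = 1 - 3*a (B(a, S) = -3*a + 1 = 1 - 3*a)
(B((0 - 1)*(Q - 1), -6) + p)*(-49) = ((1 - 3*(0 - 1)*(1 - 1)) - 1)*(-49) = ((1 - (-3)*0) - 1)*(-49) = ((1 - 3*0) - 1)*(-49) = ((1 + 0) - 1)*(-49) = (1 - 1)*(-49) = 0*(-49) = 0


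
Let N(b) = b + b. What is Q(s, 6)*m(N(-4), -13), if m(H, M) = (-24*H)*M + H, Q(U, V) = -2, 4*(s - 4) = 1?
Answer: 5008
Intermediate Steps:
s = 17/4 (s = 4 + (1/4)*1 = 4 + 1/4 = 17/4 ≈ 4.2500)
N(b) = 2*b
m(H, M) = H - 24*H*M (m(H, M) = -24*H*M + H = H - 24*H*M)
Q(s, 6)*m(N(-4), -13) = -2*2*(-4)*(1 - 24*(-13)) = -(-16)*(1 + 312) = -(-16)*313 = -2*(-2504) = 5008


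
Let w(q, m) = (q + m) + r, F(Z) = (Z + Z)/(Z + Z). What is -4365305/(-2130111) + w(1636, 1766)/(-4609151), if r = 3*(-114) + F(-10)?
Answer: 20113829636284/9818003245761 ≈ 2.0487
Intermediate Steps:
F(Z) = 1 (F(Z) = (2*Z)/((2*Z)) = (2*Z)*(1/(2*Z)) = 1)
r = -341 (r = 3*(-114) + 1 = -342 + 1 = -341)
w(q, m) = -341 + m + q (w(q, m) = (q + m) - 341 = (m + q) - 341 = -341 + m + q)
-4365305/(-2130111) + w(1636, 1766)/(-4609151) = -4365305/(-2130111) + (-341 + 1766 + 1636)/(-4609151) = -4365305*(-1/2130111) + 3061*(-1/4609151) = 4365305/2130111 - 3061/4609151 = 20113829636284/9818003245761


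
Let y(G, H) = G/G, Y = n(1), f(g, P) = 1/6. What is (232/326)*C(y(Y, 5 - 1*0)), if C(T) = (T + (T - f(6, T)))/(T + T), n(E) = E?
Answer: 319/489 ≈ 0.65235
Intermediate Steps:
f(g, P) = ⅙
Y = 1
y(G, H) = 1
C(T) = (-⅙ + 2*T)/(2*T) (C(T) = (T + (T - 1*⅙))/(T + T) = (T + (T - ⅙))/((2*T)) = (T + (-⅙ + T))*(1/(2*T)) = (-⅙ + 2*T)*(1/(2*T)) = (-⅙ + 2*T)/(2*T))
(232/326)*C(y(Y, 5 - 1*0)) = (232/326)*((-1/12 + 1)/1) = (232*(1/326))*(1*(11/12)) = (116/163)*(11/12) = 319/489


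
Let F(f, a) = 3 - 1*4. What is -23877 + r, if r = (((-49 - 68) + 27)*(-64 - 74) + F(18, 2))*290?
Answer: 3577633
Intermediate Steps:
F(f, a) = -1 (F(f, a) = 3 - 4 = -1)
r = 3601510 (r = (((-49 - 68) + 27)*(-64 - 74) - 1)*290 = ((-117 + 27)*(-138) - 1)*290 = (-90*(-138) - 1)*290 = (12420 - 1)*290 = 12419*290 = 3601510)
-23877 + r = -23877 + 3601510 = 3577633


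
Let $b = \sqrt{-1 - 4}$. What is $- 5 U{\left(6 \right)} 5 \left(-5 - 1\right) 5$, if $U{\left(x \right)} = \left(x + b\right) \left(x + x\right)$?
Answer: $54000 + 9000 i \sqrt{5} \approx 54000.0 + 20125.0 i$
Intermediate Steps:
$b = i \sqrt{5}$ ($b = \sqrt{-5} = i \sqrt{5} \approx 2.2361 i$)
$U{\left(x \right)} = 2 x \left(x + i \sqrt{5}\right)$ ($U{\left(x \right)} = \left(x + i \sqrt{5}\right) \left(x + x\right) = \left(x + i \sqrt{5}\right) 2 x = 2 x \left(x + i \sqrt{5}\right)$)
$- 5 U{\left(6 \right)} 5 \left(-5 - 1\right) 5 = - 5 \cdot 2 \cdot 6 \left(6 + i \sqrt{5}\right) 5 \left(-5 - 1\right) 5 = - 5 \left(72 + 12 i \sqrt{5}\right) 5 \left(-6\right) 5 = \left(-360 - 60 i \sqrt{5}\right) 5 \left(-6\right) 5 = \left(-1800 - 300 i \sqrt{5}\right) \left(-6\right) 5 = \left(10800 + 1800 i \sqrt{5}\right) 5 = 54000 + 9000 i \sqrt{5}$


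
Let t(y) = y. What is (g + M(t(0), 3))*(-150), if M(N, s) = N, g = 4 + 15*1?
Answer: -2850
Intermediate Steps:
g = 19 (g = 4 + 15 = 19)
(g + M(t(0), 3))*(-150) = (19 + 0)*(-150) = 19*(-150) = -2850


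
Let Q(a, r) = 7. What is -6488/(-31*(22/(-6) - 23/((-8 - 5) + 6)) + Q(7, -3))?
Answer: -136248/395 ≈ -344.93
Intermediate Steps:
-6488/(-31*(22/(-6) - 23/((-8 - 5) + 6)) + Q(7, -3)) = -6488/(-31*(22/(-6) - 23/((-8 - 5) + 6)) + 7) = -6488/(-31*(22*(-⅙) - 23/(-13 + 6)) + 7) = -6488/(-31*(-11/3 - 23/(-7)) + 7) = -6488/(-31*(-11/3 - 23*(-⅐)) + 7) = -6488/(-31*(-11/3 + 23/7) + 7) = -6488/(-31*(-8/21) + 7) = -6488/(248/21 + 7) = -6488/395/21 = -6488*21/395 = -136248/395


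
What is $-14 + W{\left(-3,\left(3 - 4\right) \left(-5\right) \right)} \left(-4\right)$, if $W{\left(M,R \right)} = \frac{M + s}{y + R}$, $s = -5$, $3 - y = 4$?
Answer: $-6$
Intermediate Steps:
$y = -1$ ($y = 3 - 4 = -1$)
$W{\left(M,R \right)} = \frac{-5 + M}{-1 + R}$ ($W{\left(M,R \right)} = \frac{M - 5}{-1 + R} = \frac{-5 + M}{-1 + R}$)
$-14 + W{\left(-3,\left(3 - 4\right) \left(-5\right) \right)} \left(-4\right) = -14 + \frac{-5 - 3}{-1 + \left(3 - 4\right) \left(-5\right)} \left(-4\right) = -14 + \frac{1}{-1 - -5} \left(-8\right) \left(-4\right) = -14 + \frac{1}{-1 + 5} \left(-8\right) \left(-4\right) = -14 + \frac{1}{4} \left(-8\right) \left(-4\right) = -14 - -8 = -14 + 8 = -6$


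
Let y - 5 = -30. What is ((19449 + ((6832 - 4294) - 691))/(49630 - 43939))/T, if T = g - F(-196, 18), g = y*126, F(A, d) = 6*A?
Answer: -10648/5617017 ≈ -0.0018957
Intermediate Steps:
y = -25 (y = 5 - 30 = -25)
g = -3150 (g = -25*126 = -3150)
T = -1974 (T = -3150 - 6*(-196) = -3150 - 1*(-1176) = -3150 + 1176 = -1974)
((19449 + ((6832 - 4294) - 691))/(49630 - 43939))/T = ((19449 + ((6832 - 4294) - 691))/(49630 - 43939))/(-1974) = ((19449 + (2538 - 691))/5691)*(-1/1974) = ((19449 + 1847)*(1/5691))*(-1/1974) = (21296*(1/5691))*(-1/1974) = (21296/5691)*(-1/1974) = -10648/5617017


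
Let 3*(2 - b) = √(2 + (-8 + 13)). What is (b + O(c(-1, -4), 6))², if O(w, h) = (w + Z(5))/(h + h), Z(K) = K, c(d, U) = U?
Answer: 737/144 - 25*√7/18 ≈ 1.4434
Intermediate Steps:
O(w, h) = (5 + w)/(2*h) (O(w, h) = (w + 5)/(h + h) = (5 + w)/((2*h)) = (5 + w)*(1/(2*h)) = (5 + w)/(2*h))
b = 2 - √7/3 (b = 2 - √(2 + (-8 + 13))/3 = 2 - √(2 + 5)/3 = 2 - √7/3 ≈ 1.1181)
(b + O(c(-1, -4), 6))² = ((2 - √7/3) + (½)*(5 - 4)/6)² = ((2 - √7/3) + (½)*(⅙)*1)² = ((2 - √7/3) + 1/12)² = (25/12 - √7/3)²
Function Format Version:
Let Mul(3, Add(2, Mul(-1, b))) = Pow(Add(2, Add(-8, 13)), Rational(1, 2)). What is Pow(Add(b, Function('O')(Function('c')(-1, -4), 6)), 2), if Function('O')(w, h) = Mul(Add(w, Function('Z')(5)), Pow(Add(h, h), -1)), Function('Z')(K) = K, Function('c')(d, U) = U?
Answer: Add(Rational(737, 144), Mul(Rational(-25, 18), Pow(7, Rational(1, 2)))) ≈ 1.4434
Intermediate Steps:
Function('O')(w, h) = Mul(Rational(1, 2), Pow(h, -1), Add(5, w)) (Function('O')(w, h) = Mul(Add(w, 5), Pow(Add(h, h), -1)) = Mul(Add(5, w), Pow(Mul(2, h), -1)) = Mul(Add(5, w), Mul(Rational(1, 2), Pow(h, -1))) = Mul(Rational(1, 2), Pow(h, -1), Add(5, w)))
b = Add(2, Mul(Rational(-1, 3), Pow(7, Rational(1, 2)))) (b = Add(2, Mul(Rational(-1, 3), Pow(Add(2, Add(-8, 13)), Rational(1, 2)))) = Add(2, Mul(Rational(-1, 3), Pow(Add(2, 5), Rational(1, 2)))) = Add(2, Mul(Rational(-1, 3), Pow(7, Rational(1, 2)))) ≈ 1.1181)
Pow(Add(b, Function('O')(Function('c')(-1, -4), 6)), 2) = Pow(Add(Add(2, Mul(Rational(-1, 3), Pow(7, Rational(1, 2)))), Mul(Rational(1, 2), Pow(6, -1), Add(5, -4))), 2) = Pow(Add(Add(2, Mul(Rational(-1, 3), Pow(7, Rational(1, 2)))), Mul(Rational(1, 2), Rational(1, 6), 1)), 2) = Pow(Add(Add(2, Mul(Rational(-1, 3), Pow(7, Rational(1, 2)))), Rational(1, 12)), 2) = Pow(Add(Rational(25, 12), Mul(Rational(-1, 3), Pow(7, Rational(1, 2)))), 2)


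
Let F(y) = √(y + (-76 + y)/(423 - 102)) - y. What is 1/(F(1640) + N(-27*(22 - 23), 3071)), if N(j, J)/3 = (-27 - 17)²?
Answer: 334482/1393988975 - √42372321/2787977950 ≈ 0.00023761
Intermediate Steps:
N(j, J) = 5808 (N(j, J) = 3*(-27 - 17)² = 3*(-44)² = 3*1936 = 5808)
F(y) = √(-76/321 + 322*y/321) - y (F(y) = √(y + (-76 + y)/321) - y = √(y + (-76 + y)*(1/321)) - y = √(y + (-76/321 + y/321)) - y = √(-76/321 + 322*y/321) - y)
1/(F(1640) + N(-27*(22 - 23), 3071)) = 1/((-1*1640 + √(-24396 + 103362*1640)/321) + 5808) = 1/((-1640 + √(-24396 + 169513680)/321) + 5808) = 1/((-1640 + √169489284/321) + 5808) = 1/((-1640 + (2*√42372321)/321) + 5808) = 1/((-1640 + 2*√42372321/321) + 5808) = 1/(4168 + 2*√42372321/321)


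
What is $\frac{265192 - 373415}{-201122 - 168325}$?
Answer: $\frac{108223}{369447} \approx 0.29293$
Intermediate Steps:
$\frac{265192 - 373415}{-201122 - 168325} = - \frac{108223}{-369447} = \left(-108223\right) \left(- \frac{1}{369447}\right) = \frac{108223}{369447}$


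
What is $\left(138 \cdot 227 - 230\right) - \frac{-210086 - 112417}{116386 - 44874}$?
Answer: $\frac{2224059655}{71512} \approx 31101.0$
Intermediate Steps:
$\left(138 \cdot 227 - 230\right) - \frac{-210086 - 112417}{116386 - 44874} = \left(31326 - 230\right) - - \frac{322503}{71512} = 31096 - \left(-322503\right) \frac{1}{71512} = 31096 - - \frac{322503}{71512} = 31096 + \frac{322503}{71512} = \frac{2224059655}{71512}$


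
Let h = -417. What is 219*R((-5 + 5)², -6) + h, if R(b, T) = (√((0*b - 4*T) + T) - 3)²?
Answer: 5496 - 3942*√2 ≈ -78.830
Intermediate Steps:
R(b, T) = (-3 + √3*√(-T))² (R(b, T) = (√((0 - 4*T) + T) - 3)² = (√(-4*T + T) - 3)² = (√(-3*T) - 3)² = (√3*√(-T) - 3)² = (-3 + √3*√(-T))²)
219*R((-5 + 5)², -6) + h = 219*(-3 + √3*√(-1*(-6)))² - 417 = 219*(-3 + √3*√6)² - 417 = 219*(-3 + 3*√2)² - 417 = -417 + 219*(-3 + 3*√2)²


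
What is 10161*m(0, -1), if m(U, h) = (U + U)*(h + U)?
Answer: 0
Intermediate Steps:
m(U, h) = 2*U*(U + h) (m(U, h) = (2*U)*(U + h) = 2*U*(U + h))
10161*m(0, -1) = 10161*(2*0*(0 - 1)) = 10161*(2*0*(-1)) = 10161*0 = 0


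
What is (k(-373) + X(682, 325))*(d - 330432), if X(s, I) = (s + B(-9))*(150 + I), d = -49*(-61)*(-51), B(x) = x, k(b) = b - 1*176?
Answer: -154096690746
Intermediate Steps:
k(b) = -176 + b (k(b) = b - 176 = -176 + b)
d = -152439 (d = 2989*(-51) = -152439)
X(s, I) = (-9 + s)*(150 + I) (X(s, I) = (s - 9)*(150 + I) = (-9 + s)*(150 + I))
(k(-373) + X(682, 325))*(d - 330432) = ((-176 - 373) + (-1350 - 9*325 + 150*682 + 325*682))*(-152439 - 330432) = (-549 + (-1350 - 2925 + 102300 + 221650))*(-482871) = (-549 + 319675)*(-482871) = 319126*(-482871) = -154096690746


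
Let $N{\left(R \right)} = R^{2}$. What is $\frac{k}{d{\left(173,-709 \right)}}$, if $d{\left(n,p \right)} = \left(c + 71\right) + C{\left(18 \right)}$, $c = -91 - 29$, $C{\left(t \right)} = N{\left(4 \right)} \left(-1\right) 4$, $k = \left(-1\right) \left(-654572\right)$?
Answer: $- \frac{654572}{113} \approx -5792.7$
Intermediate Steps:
$k = 654572$
$C{\left(t \right)} = -64$ ($C{\left(t \right)} = 4^{2} \left(-1\right) 4 = 16 \left(-1\right) 4 = \left(-16\right) 4 = -64$)
$c = -120$
$d{\left(n,p \right)} = -113$ ($d{\left(n,p \right)} = \left(-120 + 71\right) - 64 = -49 - 64 = -113$)
$\frac{k}{d{\left(173,-709 \right)}} = \frac{654572}{-113} = 654572 \left(- \frac{1}{113}\right) = - \frac{654572}{113}$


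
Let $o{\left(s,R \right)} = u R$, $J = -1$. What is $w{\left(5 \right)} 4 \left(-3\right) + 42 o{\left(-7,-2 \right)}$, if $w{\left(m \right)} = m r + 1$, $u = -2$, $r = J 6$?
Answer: $516$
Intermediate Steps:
$r = -6$ ($r = \left(-1\right) 6 = -6$)
$w{\left(m \right)} = 1 - 6 m$ ($w{\left(m \right)} = m \left(-6\right) + 1 = - 6 m + 1 = 1 - 6 m$)
$o{\left(s,R \right)} = - 2 R$
$w{\left(5 \right)} 4 \left(-3\right) + 42 o{\left(-7,-2 \right)} = \left(1 - 30\right) 4 \left(-3\right) + 42 \left(\left(-2\right) \left(-2\right)\right) = \left(1 - 30\right) 4 \left(-3\right) + 42 \cdot 4 = \left(-29\right) 4 \left(-3\right) + 168 = \left(-116\right) \left(-3\right) + 168 = 348 + 168 = 516$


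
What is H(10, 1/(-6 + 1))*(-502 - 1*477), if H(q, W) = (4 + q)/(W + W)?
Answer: 34265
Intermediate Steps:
H(q, W) = (4 + q)/(2*W) (H(q, W) = (4 + q)/((2*W)) = (4 + q)*(1/(2*W)) = (4 + q)/(2*W))
H(10, 1/(-6 + 1))*(-502 - 1*477) = ((4 + 10)/(2*(1/(-6 + 1))))*(-502 - 1*477) = ((½)*14/1/(-5))*(-502 - 477) = ((½)*14/(-⅕))*(-979) = ((½)*(-5)*14)*(-979) = -35*(-979) = 34265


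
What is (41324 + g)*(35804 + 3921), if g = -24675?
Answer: 661381525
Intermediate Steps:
(41324 + g)*(35804 + 3921) = (41324 - 24675)*(35804 + 3921) = 16649*39725 = 661381525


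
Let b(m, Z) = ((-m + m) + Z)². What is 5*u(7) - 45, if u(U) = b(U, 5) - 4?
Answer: 60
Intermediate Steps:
b(m, Z) = Z² (b(m, Z) = (0 + Z)² = Z²)
u(U) = 21 (u(U) = 5² - 4 = 25 - 4 = 21)
5*u(7) - 45 = 5*21 - 45 = 105 - 45 = 60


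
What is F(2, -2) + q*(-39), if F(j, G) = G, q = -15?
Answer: 583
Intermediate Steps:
F(2, -2) + q*(-39) = -2 - 15*(-39) = -2 + 585 = 583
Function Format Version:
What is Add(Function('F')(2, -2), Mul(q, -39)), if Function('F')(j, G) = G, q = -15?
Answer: 583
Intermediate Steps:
Add(Function('F')(2, -2), Mul(q, -39)) = Add(-2, Mul(-15, -39)) = Add(-2, 585) = 583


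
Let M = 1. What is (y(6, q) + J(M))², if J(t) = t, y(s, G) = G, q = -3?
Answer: 4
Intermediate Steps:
(y(6, q) + J(M))² = (-3 + 1)² = (-2)² = 4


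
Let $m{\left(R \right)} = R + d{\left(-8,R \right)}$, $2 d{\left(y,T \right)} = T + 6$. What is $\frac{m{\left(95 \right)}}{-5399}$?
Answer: $- \frac{291}{10798} \approx -0.026949$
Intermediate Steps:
$d{\left(y,T \right)} = 3 + \frac{T}{2}$ ($d{\left(y,T \right)} = \frac{T + 6}{2} = \frac{6 + T}{2} = 3 + \frac{T}{2}$)
$m{\left(R \right)} = 3 + \frac{3 R}{2}$ ($m{\left(R \right)} = R + \left(3 + \frac{R}{2}\right) = 3 + \frac{3 R}{2}$)
$\frac{m{\left(95 \right)}}{-5399} = \frac{3 + \frac{3}{2} \cdot 95}{-5399} = \left(3 + \frac{285}{2}\right) \left(- \frac{1}{5399}\right) = \frac{291}{2} \left(- \frac{1}{5399}\right) = - \frac{291}{10798}$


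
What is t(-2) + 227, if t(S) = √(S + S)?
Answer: 227 + 2*I ≈ 227.0 + 2.0*I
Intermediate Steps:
t(S) = √2*√S (t(S) = √(2*S) = √2*√S)
t(-2) + 227 = √2*√(-2) + 227 = √2*(I*√2) + 227 = 2*I + 227 = 227 + 2*I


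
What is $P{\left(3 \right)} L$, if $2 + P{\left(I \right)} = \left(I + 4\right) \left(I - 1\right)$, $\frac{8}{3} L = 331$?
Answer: $\frac{2979}{2} \approx 1489.5$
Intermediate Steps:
$L = \frac{993}{8}$ ($L = \frac{3}{8} \cdot 331 = \frac{993}{8} \approx 124.13$)
$P{\left(I \right)} = -2 + \left(-1 + I\right) \left(4 + I\right)$ ($P{\left(I \right)} = -2 + \left(I + 4\right) \left(I - 1\right) = -2 + \left(4 + I\right) \left(-1 + I\right) = -2 + \left(-1 + I\right) \left(4 + I\right)$)
$P{\left(3 \right)} L = \left(-6 + 3^{2} + 3 \cdot 3\right) \frac{993}{8} = \left(-6 + 9 + 9\right) \frac{993}{8} = 12 \cdot \frac{993}{8} = \frac{2979}{2}$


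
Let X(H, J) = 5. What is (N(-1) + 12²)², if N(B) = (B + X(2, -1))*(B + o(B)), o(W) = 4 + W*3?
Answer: 20736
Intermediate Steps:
o(W) = 4 + 3*W
N(B) = (4 + 4*B)*(5 + B) (N(B) = (B + 5)*(B + (4 + 3*B)) = (5 + B)*(4 + 4*B) = (4 + 4*B)*(5 + B))
(N(-1) + 12²)² = ((20 + 4*(-1)² + 24*(-1)) + 12²)² = ((20 + 4*1 - 24) + 144)² = ((20 + 4 - 24) + 144)² = (0 + 144)² = 144² = 20736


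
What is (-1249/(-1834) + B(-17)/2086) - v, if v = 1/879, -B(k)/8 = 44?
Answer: 122777065/240200814 ≈ 0.51114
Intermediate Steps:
B(k) = -352 (B(k) = -8*44 = -352)
v = 1/879 ≈ 0.0011377
(-1249/(-1834) + B(-17)/2086) - v = (-1249/(-1834) - 352/2086) - 1*1/879 = (-1249*(-1/1834) - 352*1/2086) - 1/879 = (1249/1834 - 176/1043) - 1/879 = 139989/273266 - 1/879 = 122777065/240200814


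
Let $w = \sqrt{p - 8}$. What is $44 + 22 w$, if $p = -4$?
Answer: $44 + 44 i \sqrt{3} \approx 44.0 + 76.21 i$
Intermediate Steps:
$w = 2 i \sqrt{3}$ ($w = \sqrt{-4 - 8} = \sqrt{-12} = 2 i \sqrt{3} \approx 3.4641 i$)
$44 + 22 w = 44 + 22 \cdot 2 i \sqrt{3} = 44 + 44 i \sqrt{3}$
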